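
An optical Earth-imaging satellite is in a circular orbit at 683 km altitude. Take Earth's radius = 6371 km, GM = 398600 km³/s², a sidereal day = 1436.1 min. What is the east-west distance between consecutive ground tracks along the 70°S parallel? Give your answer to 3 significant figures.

937 km

Semi-major axis a = 6371 + 683 = 7054 km. Period T = 2π√(a³/μ) = 2π√(7054³/398600) = 5896.1 s = 98.27 min.
Node shift per orbit = (5896.1/86166) × 360° = 24.63°.
Equatorial spacing = 24.63 × 111.2 km/° = 2739 km.
At 70° latitude, spacing = 2739 × cos(70°) = 937 km.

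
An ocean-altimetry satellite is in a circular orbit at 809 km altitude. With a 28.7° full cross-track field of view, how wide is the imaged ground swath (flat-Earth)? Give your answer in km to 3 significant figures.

414 km

Half-angle = 28.7°/2 = 14.35°.
Swath width ≈ 2h·tan(θ/2) = 2 × 809 × tan(14.35°) = 413.9 km.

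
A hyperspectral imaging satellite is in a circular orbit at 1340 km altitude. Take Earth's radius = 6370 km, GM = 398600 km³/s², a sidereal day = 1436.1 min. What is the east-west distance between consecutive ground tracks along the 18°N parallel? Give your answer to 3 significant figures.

2980 km

Semi-major axis a = 6370 + 1340 = 7710 km. Period T = 2π√(a³/μ) = 2π√(7710³/398600) = 6737.4 s = 112.29 min.
Node shift per orbit = (6737.4/86166) × 360° = 28.15°.
Equatorial spacing = 28.15 × 111.2 km/° = 3130 km.
At 18° latitude, spacing = 3130 × cos(18°) = 2976 km.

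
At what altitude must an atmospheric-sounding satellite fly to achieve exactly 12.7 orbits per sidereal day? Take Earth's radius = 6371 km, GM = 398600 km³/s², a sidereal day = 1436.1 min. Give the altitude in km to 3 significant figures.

1380 km

Required period T = 86166 / 12.7 = 6784.7 s.
From T = 2π√(a³/μ): a = (μ T²/4π²)^(1/3) = (398600 × 6784.7² / 4π²)^(1/3) = 7746 km.
Altitude h = a − R = 7746 − 6371 = 1375 km.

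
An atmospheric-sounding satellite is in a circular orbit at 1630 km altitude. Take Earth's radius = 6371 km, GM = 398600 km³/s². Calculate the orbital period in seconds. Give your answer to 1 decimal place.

7122.4 seconds

Semi-major axis a = 6371 + 1630 = 8001 km. Period T = 2π√(a³/μ) = 2π√(8001³/398600) = 7122.4 s = 118.71 min.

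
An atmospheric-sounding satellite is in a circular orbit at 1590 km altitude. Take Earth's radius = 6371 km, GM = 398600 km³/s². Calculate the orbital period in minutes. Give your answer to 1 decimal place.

Semi-major axis a = 6371 + 1590 = 7961 km. Period T = 2π√(a³/μ) = 2π√(7961³/398600) = 7069.1 s = 117.82 min.

117.8 min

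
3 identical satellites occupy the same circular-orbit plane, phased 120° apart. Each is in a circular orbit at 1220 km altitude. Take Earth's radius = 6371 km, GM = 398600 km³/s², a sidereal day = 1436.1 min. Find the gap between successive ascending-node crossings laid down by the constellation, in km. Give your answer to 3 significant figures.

Semi-major axis a = 6371 + 1220 = 7591 km. Period T = 2π√(a³/μ) = 2π√(7591³/398600) = 6582.0 s = 109.70 min.
Single-satellite node shift = (6582.0/86166) × 360° = 27.50°.
With 3 satellites evenly phased, successive equator crossings are 27.50/3 = 9.167° apart.
That is 9.167 × 111.2 = 1019 km at the equator.

1020 km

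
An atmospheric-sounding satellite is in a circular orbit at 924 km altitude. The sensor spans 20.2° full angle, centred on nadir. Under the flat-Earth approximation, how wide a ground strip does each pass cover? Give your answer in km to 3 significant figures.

329 km

Half-angle = 20.2°/2 = 10.1°.
Swath width ≈ 2h·tan(θ/2) = 2 × 924 × tan(10.1°) = 329.2 km.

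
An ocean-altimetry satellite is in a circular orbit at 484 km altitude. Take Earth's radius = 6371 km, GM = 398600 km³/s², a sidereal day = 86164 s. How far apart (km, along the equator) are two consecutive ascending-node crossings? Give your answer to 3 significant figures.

2620 km

Semi-major axis a = 6371 + 484 = 6855 km. Period T = 2π√(a³/μ) = 2π√(6855³/398600) = 5648.4 s = 94.14 min.
During one orbit Earth rotates (5648.4 / 86164) × 360° = 23.60°.
At the equator that is 23.60° × (2π·6371/360) km/° = 23.60 × 111.2 = 2624 km.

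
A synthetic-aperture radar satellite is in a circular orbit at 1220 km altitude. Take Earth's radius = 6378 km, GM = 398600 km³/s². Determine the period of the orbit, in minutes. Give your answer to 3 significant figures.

Semi-major axis a = 6378 + 1220 = 7598 km. Period T = 2π√(a³/μ) = 2π√(7598³/398600) = 6591.1 s = 109.85 min.

110 min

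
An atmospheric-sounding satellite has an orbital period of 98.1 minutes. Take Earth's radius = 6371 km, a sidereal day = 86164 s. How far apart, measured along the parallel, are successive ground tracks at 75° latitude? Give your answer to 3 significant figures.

708 km

T = 98.1 min = 5886.0 s.
Node shift per orbit = (5886.0/86164) × 360° = 24.59°.
Equatorial spacing = 24.59 × 111.2 km/° = 2735 km.
At 75° latitude, spacing = 2735 × cos(75°) = 708 km.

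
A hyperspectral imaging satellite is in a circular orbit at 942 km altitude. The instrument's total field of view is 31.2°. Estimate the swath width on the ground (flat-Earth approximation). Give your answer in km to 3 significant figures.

Half-angle = 31.2°/2 = 15.6°.
Swath width ≈ 2h·tan(θ/2) = 2 × 942 × tan(15.6°) = 526.0 km.

526 km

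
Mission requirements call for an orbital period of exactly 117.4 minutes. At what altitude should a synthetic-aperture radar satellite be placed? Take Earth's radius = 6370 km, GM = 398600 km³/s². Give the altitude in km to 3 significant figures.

1570 km

T = 117.4 min = 7044.0 s.
From T = 2π√(a³/μ): a = (μ T²/4π²)^(1/3) = (398600 × 7044.0² / 4π²)^(1/3) = 7942 km.
Altitude h = a − R = 7942 − 6370 = 1572 km.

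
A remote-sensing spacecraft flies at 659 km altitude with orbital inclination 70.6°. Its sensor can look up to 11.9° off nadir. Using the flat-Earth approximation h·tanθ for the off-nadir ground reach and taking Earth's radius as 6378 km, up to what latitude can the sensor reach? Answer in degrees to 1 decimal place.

For a prograde orbit the ground track reaches latitude ±i = ±70.6°.
Sensor half-swath on the ground ≈ 659·tan(11.9°) = 139 km = 1.25° of latitude.
Maximum observable latitude ≈ 70.6 + 1.25 = 71.8°.

71.8°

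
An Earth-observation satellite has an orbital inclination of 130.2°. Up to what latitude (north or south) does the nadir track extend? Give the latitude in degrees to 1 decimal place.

Retrograde orbit: the ground track reaches ±(180° − i) = ±(180 − 130.2) = ±49.8°.

49.8°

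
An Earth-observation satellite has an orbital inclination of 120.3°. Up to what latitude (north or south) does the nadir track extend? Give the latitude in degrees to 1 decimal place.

Retrograde orbit: the ground track reaches ±(180° − i) = ±(180 − 120.3) = ±59.7°.

59.7°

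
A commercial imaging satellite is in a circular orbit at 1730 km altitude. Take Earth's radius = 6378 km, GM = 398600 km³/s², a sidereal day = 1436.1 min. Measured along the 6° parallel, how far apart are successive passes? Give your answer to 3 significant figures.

Semi-major axis a = 6378 + 1730 = 8108 km. Period T = 2π√(a³/μ) = 2π√(8108³/398600) = 7265.8 s = 121.10 min.
Node shift per orbit = (7265.8/86166) × 360° = 30.36°.
Equatorial spacing = 30.36 × 111.3 km/° = 3379 km.
At 6° latitude, spacing = 3379 × cos(6°) = 3361 km.

3360 km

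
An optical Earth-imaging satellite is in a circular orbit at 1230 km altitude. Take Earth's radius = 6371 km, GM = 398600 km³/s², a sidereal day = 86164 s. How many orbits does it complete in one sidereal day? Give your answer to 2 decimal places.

13.06

Semi-major axis a = 6371 + 1230 = 7601 km. Period T = 2π√(a³/μ) = 2π√(7601³/398600) = 6595.0 s = 109.92 min.
Orbits per sidereal day = 86164 / 6595.0 = 13.065.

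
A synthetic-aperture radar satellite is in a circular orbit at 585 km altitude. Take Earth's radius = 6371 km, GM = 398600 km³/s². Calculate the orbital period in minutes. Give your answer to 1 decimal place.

96.2 min

Semi-major axis a = 6371 + 585 = 6956 km. Period T = 2π√(a³/μ) = 2π√(6956³/398600) = 5773.7 s = 96.23 min.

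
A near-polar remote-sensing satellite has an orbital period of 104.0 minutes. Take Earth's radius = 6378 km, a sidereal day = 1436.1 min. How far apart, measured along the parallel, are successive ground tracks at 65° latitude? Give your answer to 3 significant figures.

1230 km

T = 104.0 min = 6240.0 s.
Node shift per orbit = (6240.0/86166) × 360° = 26.07°.
Equatorial spacing = 26.07 × 111.3 km/° = 2902 km.
At 65° latitude, spacing = 2902 × cos(65°) = 1226 km.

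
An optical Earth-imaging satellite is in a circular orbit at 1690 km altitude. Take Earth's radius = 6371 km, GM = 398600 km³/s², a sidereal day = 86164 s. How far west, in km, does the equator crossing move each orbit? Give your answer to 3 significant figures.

Semi-major axis a = 6371 + 1690 = 8061 km. Period T = 2π√(a³/μ) = 2π√(8061³/398600) = 7202.7 s = 120.04 min.
During one orbit Earth rotates (7202.7 / 86164) × 360° = 30.09°.
At the equator that is 30.09° × (2π·6371/360) km/° = 30.09 × 111.2 = 3346 km.

3350 km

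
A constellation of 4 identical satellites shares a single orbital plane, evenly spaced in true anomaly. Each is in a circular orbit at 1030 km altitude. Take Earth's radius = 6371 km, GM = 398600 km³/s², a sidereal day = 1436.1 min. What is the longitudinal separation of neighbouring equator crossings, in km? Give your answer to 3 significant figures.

736 km

Semi-major axis a = 6371 + 1030 = 7401 km. Period T = 2π√(a³/μ) = 2π√(7401³/398600) = 6336.5 s = 105.61 min.
Single-satellite node shift = (6336.5/86166) × 360° = 26.47°.
With 4 satellites evenly phased, successive equator crossings are 26.47/4 = 6.618° apart.
That is 6.618 × 111.2 = 736 km at the equator.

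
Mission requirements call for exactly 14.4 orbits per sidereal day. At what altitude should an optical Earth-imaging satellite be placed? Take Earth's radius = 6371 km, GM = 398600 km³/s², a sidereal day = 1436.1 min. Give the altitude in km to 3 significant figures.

Required period T = 86166 / 14.4 = 5983.8 s.
From T = 2π√(a³/μ): a = (μ T²/4π²)^(1/3) = (398600 × 5983.8² / 4π²)^(1/3) = 7124 km.
Altitude h = a − R = 7124 − 6371 = 753 km.

753 km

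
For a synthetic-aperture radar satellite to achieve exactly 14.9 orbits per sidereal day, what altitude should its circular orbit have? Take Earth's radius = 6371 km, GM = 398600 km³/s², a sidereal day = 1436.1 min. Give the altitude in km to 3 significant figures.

592 km

Required period T = 86166 / 14.9 = 5783.0 s.
From T = 2π√(a³/μ): a = (μ T²/4π²)^(1/3) = (398600 × 5783.0² / 4π²)^(1/3) = 6963 km.
Altitude h = a − R = 6963 − 6371 = 592 km.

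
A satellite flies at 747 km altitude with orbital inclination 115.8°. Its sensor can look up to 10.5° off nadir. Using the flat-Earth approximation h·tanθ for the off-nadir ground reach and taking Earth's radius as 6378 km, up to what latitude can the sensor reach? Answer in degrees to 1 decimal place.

65.4°

Retrograde orbit: the ground track reaches ±(180° − i) = ±(180 − 115.8) = ±64.2°.
Sensor half-swath on the ground ≈ 747·tan(10.5°) = 138 km = 1.24° of latitude.
Maximum observable latitude ≈ 64.2 + 1.24 = 65.4°.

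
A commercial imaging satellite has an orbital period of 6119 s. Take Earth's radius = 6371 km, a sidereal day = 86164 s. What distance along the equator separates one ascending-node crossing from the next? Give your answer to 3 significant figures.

During one orbit Earth rotates (6119.0 / 86164) × 360° = 25.57°.
At the equator that is 25.57° × (2π·6371/360) km/° = 25.57 × 111.2 = 2843 km.

2840 km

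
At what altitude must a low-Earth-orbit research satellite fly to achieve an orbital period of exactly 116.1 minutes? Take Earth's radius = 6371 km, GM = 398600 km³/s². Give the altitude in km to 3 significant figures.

T = 116.1 min = 6966.0 s.
From T = 2π√(a³/μ): a = (μ T²/4π²)^(1/3) = (398600 × 6966.0² / 4π²)^(1/3) = 7883 km.
Altitude h = a − R = 7883 − 6371 = 1512 km.

1510 km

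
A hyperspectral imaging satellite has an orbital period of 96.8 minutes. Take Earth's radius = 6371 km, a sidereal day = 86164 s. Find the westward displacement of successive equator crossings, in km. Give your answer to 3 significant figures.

T = 96.8 min = 5808.0 s.
During one orbit Earth rotates (5808.0 / 86164) × 360° = 24.27°.
At the equator that is 24.27° × (2π·6371/360) km/° = 24.27 × 111.2 = 2698 km.

2700 km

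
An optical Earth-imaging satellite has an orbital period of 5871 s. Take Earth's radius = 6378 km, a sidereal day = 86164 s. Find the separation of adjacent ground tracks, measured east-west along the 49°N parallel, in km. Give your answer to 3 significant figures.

1790 km

Node shift per orbit = (5871.0/86164) × 360° = 24.53°.
Equatorial spacing = 24.53 × 111.3 km/° = 2731 km.
At 49° latitude, spacing = 2731 × cos(49°) = 1791 km.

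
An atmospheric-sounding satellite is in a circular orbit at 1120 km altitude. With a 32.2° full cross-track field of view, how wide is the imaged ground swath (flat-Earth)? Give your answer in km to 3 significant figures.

647 km

Half-angle = 32.2°/2 = 16.1°.
Swath width ≈ 2h·tan(θ/2) = 2 × 1120 × tan(16.1°) = 646.5 km.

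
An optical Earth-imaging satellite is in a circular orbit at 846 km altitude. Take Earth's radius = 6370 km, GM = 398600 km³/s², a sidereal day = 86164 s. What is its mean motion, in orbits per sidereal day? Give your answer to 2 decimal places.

14.12

Semi-major axis a = 6370 + 846 = 7216 km. Period T = 2π√(a³/μ) = 2π√(7216³/398600) = 6100.4 s = 101.67 min.
Orbits per sidereal day = 86164 / 6100.4 = 14.124.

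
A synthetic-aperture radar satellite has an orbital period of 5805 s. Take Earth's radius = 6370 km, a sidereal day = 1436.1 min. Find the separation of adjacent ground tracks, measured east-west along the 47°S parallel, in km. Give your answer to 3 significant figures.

Node shift per orbit = (5805.0/86166) × 360° = 24.25°.
Equatorial spacing = 24.25 × 111.2 km/° = 2696 km.
At 47° latitude, spacing = 2696 × cos(47°) = 1839 km.

1840 km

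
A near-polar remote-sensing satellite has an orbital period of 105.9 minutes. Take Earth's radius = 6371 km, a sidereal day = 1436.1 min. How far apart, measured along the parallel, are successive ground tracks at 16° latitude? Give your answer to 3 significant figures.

T = 105.9 min = 6354.0 s.
Node shift per orbit = (6354.0/86166) × 360° = 26.55°.
Equatorial spacing = 26.55 × 111.2 km/° = 2952 km.
At 16° latitude, spacing = 2952 × cos(16°) = 2838 km.

2840 km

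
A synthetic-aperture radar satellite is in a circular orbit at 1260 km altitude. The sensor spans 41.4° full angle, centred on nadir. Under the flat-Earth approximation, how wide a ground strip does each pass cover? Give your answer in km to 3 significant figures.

Half-angle = 41.4°/2 = 20.7°.
Swath width ≈ 2h·tan(θ/2) = 2 × 1260 × tan(20.7°) = 952.2 km.

952 km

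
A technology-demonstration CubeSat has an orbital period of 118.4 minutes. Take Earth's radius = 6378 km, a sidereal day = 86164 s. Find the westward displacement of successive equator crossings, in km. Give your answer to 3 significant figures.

3300 km

T = 118.4 min = 7104.0 s.
During one orbit Earth rotates (7104.0 / 86164) × 360° = 29.68°.
At the equator that is 29.68° × (2π·6378/360) km/° = 29.68 × 111.3 = 3304 km.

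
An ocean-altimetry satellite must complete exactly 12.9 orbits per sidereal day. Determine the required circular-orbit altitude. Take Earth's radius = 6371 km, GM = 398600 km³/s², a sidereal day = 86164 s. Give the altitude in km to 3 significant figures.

1290 km

Required period T = 86164 / 12.9 = 6679.4 s.
From T = 2π√(a³/μ): a = (μ T²/4π²)^(1/3) = (398600 × 6679.4² / 4π²)^(1/3) = 7666 km.
Altitude h = a − R = 7666 − 6371 = 1295 km.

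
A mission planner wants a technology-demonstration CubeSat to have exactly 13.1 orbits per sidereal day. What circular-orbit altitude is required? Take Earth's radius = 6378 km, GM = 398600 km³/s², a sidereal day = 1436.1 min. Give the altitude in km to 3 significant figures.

1210 km

Required period T = 86166 / 13.1 = 6577.6 s.
From T = 2π√(a³/μ): a = (μ T²/4π²)^(1/3) = (398600 × 6577.6² / 4π²)^(1/3) = 7588 km.
Altitude h = a − R = 7588 − 6378 = 1210 km.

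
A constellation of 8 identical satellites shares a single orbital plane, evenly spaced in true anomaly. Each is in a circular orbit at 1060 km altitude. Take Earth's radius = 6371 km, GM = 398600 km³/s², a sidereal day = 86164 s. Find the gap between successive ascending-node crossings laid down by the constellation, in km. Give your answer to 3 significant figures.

370 km

Semi-major axis a = 6371 + 1060 = 7431 km. Period T = 2π√(a³/μ) = 2π√(7431³/398600) = 6375.0 s = 106.25 min.
Single-satellite node shift = (6375.0/86164) × 360° = 26.64°.
With 8 satellites evenly phased, successive equator crossings are 26.64/8 = 3.329° apart.
That is 3.329 × 111.2 = 370 km at the equator.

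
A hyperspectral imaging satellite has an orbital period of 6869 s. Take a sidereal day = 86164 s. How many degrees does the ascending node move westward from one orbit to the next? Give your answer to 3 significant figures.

28.7°

During one orbit Earth rotates (6869.0 / 86164) × 360° = 28.70°.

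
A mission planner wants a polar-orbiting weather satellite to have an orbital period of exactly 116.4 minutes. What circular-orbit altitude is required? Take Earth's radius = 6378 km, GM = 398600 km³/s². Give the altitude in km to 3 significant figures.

T = 116.4 min = 6984.0 s.
From T = 2π√(a³/μ): a = (μ T²/4π²)^(1/3) = (398600 × 6984.0² / 4π²)^(1/3) = 7897 km.
Altitude h = a − R = 7897 − 6378 = 1519 km.

1520 km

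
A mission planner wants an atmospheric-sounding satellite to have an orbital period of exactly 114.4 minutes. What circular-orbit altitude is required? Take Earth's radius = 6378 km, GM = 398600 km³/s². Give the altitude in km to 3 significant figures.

1430 km

T = 114.4 min = 6864.0 s.
From T = 2π√(a³/μ): a = (μ T²/4π²)^(1/3) = (398600 × 6864.0² / 4π²)^(1/3) = 7806 km.
Altitude h = a − R = 7806 − 6378 = 1428 km.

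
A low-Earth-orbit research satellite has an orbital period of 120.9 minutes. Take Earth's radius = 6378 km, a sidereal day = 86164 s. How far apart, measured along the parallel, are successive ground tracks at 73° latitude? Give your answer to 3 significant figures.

T = 120.9 min = 7254.0 s.
Node shift per orbit = (7254.0/86164) × 360° = 30.31°.
Equatorial spacing = 30.31 × 111.3 km/° = 3374 km.
At 73° latitude, spacing = 3374 × cos(73°) = 986 km.

986 km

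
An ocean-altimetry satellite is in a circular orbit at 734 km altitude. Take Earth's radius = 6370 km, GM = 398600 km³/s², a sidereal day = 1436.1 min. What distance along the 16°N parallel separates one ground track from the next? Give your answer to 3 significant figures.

2660 km

Semi-major axis a = 6370 + 734 = 7104 km. Period T = 2π√(a³/μ) = 2π√(7104³/398600) = 5958.9 s = 99.31 min.
Node shift per orbit = (5958.9/86166) × 360° = 24.90°.
Equatorial spacing = 24.90 × 111.2 km/° = 2768 km.
At 16° latitude, spacing = 2768 × cos(16°) = 2661 km.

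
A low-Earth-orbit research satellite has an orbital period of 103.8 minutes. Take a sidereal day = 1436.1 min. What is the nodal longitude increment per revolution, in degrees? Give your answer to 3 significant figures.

T = 103.8 min = 6228.0 s.
During one orbit Earth rotates (6228.0 / 86166) × 360° = 26.02°.

26.0°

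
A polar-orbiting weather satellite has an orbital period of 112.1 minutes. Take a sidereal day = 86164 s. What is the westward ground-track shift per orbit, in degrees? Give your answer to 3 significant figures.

T = 112.1 min = 6726.0 s.
During one orbit Earth rotates (6726.0 / 86164) × 360° = 28.10°.

28.1°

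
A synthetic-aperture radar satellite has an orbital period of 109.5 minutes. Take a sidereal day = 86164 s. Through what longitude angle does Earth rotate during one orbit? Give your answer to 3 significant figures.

T = 109.5 min = 6570.0 s.
During one orbit Earth rotates (6570.0 / 86164) × 360° = 27.45°.

27.4°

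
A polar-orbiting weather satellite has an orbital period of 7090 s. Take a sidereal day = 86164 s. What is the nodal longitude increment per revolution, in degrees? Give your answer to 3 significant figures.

29.6°

During one orbit Earth rotates (7090.0 / 86164) × 360° = 29.62°.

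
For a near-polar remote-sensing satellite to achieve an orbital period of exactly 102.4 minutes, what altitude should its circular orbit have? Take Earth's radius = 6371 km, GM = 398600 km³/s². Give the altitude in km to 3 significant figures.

T = 102.4 min = 6144.0 s.
From T = 2π√(a³/μ): a = (μ T²/4π²)^(1/3) = (398600 × 6144.0² / 4π²)^(1/3) = 7250 km.
Altitude h = a − R = 7250 − 6371 = 879 km.

879 km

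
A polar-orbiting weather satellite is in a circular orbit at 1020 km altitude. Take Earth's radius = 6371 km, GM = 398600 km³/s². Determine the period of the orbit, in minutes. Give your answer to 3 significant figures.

Semi-major axis a = 6371 + 1020 = 7391 km. Period T = 2π√(a³/μ) = 2π√(7391³/398600) = 6323.6 s = 105.39 min.

105 min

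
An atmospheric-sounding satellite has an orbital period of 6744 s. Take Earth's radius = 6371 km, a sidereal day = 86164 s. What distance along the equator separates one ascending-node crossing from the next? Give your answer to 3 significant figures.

3130 km

During one orbit Earth rotates (6744.0 / 86164) × 360° = 28.18°.
At the equator that is 28.18° × (2π·6371/360) km/° = 28.18 × 111.2 = 3133 km.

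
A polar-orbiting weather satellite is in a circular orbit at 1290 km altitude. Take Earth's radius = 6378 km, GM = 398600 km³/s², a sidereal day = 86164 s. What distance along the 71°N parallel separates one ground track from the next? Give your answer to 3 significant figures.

1010 km

Semi-major axis a = 6378 + 1290 = 7668 km. Period T = 2π√(a³/μ) = 2π√(7668³/398600) = 6682.4 s = 111.37 min.
Node shift per orbit = (6682.4/86164) × 360° = 27.92°.
Equatorial spacing = 27.92 × 111.3 km/° = 3108 km.
At 71° latitude, spacing = 3108 × cos(71°) = 1012 km.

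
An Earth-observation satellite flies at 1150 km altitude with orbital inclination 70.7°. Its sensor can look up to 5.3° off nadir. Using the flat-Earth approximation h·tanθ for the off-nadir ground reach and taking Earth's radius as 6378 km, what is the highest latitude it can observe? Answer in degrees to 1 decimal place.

71.7°

For a prograde orbit the ground track reaches latitude ±i = ±70.7°.
Sensor half-swath on the ground ≈ 1150·tan(5.3°) = 107 km = 0.96° of latitude.
Maximum observable latitude ≈ 70.7 + 0.96 = 71.7°.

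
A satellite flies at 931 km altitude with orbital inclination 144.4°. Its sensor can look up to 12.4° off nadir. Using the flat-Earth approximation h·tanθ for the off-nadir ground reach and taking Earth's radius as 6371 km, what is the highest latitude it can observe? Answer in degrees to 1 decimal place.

Retrograde orbit: the ground track reaches ±(180° − i) = ±(180 − 144.4) = ±35.6°.
Sensor half-swath on the ground ≈ 931·tan(12.4°) = 205 km = 1.84° of latitude.
Maximum observable latitude ≈ 35.6 + 1.84 = 37.4°.

37.4°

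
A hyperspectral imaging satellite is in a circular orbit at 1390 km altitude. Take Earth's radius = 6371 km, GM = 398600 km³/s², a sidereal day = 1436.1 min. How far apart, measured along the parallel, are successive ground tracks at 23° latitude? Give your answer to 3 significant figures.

2910 km

Semi-major axis a = 6371 + 1390 = 7761 km. Period T = 2π√(a³/μ) = 2π√(7761³/398600) = 6804.4 s = 113.41 min.
Node shift per orbit = (6804.4/86166) × 360° = 28.43°.
Equatorial spacing = 28.43 × 111.2 km/° = 3161 km.
At 23° latitude, spacing = 3161 × cos(23°) = 2910 km.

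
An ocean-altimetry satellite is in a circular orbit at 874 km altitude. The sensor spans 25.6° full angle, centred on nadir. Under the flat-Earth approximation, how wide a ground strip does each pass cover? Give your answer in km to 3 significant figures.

397 km

Half-angle = 25.6°/2 = 12.8°.
Swath width ≈ 2h·tan(θ/2) = 2 × 874 × tan(12.8°) = 397.1 km.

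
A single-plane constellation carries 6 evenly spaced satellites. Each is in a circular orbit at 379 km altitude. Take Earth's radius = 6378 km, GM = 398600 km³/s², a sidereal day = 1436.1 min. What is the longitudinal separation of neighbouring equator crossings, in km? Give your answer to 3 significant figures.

428 km

Semi-major axis a = 6378 + 379 = 6757 km. Period T = 2π√(a³/μ) = 2π√(6757³/398600) = 5527.7 s = 92.13 min.
Single-satellite node shift = (5527.7/86166) × 360° = 23.09°.
With 6 satellites evenly phased, successive equator crossings are 23.09/6 = 3.849° apart.
That is 3.849 × 111.3 = 428 km at the equator.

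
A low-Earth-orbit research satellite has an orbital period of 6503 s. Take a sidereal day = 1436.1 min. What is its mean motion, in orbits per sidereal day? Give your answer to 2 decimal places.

13.25

Orbits per sidereal day = 86166 / 6503.0 = 13.250.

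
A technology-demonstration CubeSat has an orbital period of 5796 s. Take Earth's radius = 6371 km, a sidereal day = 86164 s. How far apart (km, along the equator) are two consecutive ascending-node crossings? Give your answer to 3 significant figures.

During one orbit Earth rotates (5796.0 / 86164) × 360° = 24.22°.
At the equator that is 24.22° × (2π·6371/360) km/° = 24.22 × 111.2 = 2693 km.

2690 km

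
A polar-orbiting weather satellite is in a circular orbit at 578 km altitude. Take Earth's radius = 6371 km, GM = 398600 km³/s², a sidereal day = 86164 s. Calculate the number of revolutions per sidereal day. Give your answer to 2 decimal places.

Semi-major axis a = 6371 + 578 = 6949 km. Period T = 2π√(a³/μ) = 2π√(6949³/398600) = 5764.9 s = 96.08 min.
Orbits per sidereal day = 86164 / 5764.9 = 14.946.

14.95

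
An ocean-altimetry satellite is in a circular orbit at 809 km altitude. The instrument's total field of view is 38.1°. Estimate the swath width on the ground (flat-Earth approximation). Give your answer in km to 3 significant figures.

Half-angle = 38.1°/2 = 19.05°.
Swath width ≈ 2h·tan(θ/2) = 2 × 809 × tan(19.05°) = 558.7 km.

559 km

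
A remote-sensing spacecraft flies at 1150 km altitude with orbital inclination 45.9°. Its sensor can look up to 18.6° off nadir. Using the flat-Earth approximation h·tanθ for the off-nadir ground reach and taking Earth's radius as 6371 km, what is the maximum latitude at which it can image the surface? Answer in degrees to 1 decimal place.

For a prograde orbit the ground track reaches latitude ±i = ±45.9°.
Sensor half-swath on the ground ≈ 1150·tan(18.6°) = 387 km = 3.48° of latitude.
Maximum observable latitude ≈ 45.9 + 3.48 = 49.4°.

49.4°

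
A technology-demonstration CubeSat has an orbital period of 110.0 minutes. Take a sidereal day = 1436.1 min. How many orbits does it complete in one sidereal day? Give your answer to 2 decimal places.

T = 110.0 min = 6600.0 s.
Orbits per sidereal day = 86166 / 6600.0 = 13.055.

13.06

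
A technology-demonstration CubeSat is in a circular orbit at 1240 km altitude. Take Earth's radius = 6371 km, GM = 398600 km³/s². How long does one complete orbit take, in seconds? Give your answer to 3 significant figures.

Semi-major axis a = 6371 + 1240 = 7611 km. Period T = 2π√(a³/μ) = 2π√(7611³/398600) = 6608.1 s = 110.13 min.

6610 seconds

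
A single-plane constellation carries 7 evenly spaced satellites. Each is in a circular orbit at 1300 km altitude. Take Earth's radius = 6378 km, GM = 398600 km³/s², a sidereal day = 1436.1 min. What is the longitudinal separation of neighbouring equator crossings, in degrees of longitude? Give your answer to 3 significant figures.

4.00°

Semi-major axis a = 6378 + 1300 = 7678 km. Period T = 2π√(a³/μ) = 2π√(7678³/398600) = 6695.5 s = 111.59 min.
Single-satellite node shift = (6695.5/86166) × 360° = 27.97°.
With 7 satellites evenly phased, successive equator crossings are 27.97/7 = 3.996° apart.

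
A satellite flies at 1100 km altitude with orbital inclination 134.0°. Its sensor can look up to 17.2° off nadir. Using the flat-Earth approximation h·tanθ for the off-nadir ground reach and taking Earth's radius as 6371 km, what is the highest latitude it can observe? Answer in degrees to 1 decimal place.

Retrograde orbit: the ground track reaches ±(180° − i) = ±(180 − 134.0) = ±46.0°.
Sensor half-swath on the ground ≈ 1100·tan(17.2°) = 341 km = 3.06° of latitude.
Maximum observable latitude ≈ 46.0 + 3.06 = 49.1°.

49.1°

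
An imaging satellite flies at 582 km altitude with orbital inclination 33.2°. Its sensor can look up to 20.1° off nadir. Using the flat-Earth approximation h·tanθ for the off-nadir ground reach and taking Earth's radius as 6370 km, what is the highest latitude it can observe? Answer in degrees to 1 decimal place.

35.1°

For a prograde orbit the ground track reaches latitude ±i = ±33.2°.
Sensor half-swath on the ground ≈ 582·tan(20.1°) = 213 km = 1.92° of latitude.
Maximum observable latitude ≈ 33.2 + 1.92 = 35.1°.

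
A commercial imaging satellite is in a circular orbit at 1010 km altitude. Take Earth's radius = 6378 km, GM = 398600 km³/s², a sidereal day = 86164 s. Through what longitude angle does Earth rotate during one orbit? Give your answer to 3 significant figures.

Semi-major axis a = 6378 + 1010 = 7388 km. Period T = 2π√(a³/μ) = 2π√(7388³/398600) = 6319.8 s = 105.33 min.
During one orbit Earth rotates (6319.8 / 86164) × 360° = 26.40°.

26.4°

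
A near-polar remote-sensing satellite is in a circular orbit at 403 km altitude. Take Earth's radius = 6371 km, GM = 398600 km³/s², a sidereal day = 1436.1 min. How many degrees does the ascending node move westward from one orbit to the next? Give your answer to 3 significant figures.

Semi-major axis a = 6371 + 403 = 6774 km. Period T = 2π√(a³/μ) = 2π√(6774³/398600) = 5548.5 s = 92.48 min.
During one orbit Earth rotates (5548.5 / 86166) × 360° = 23.18°.

23.2°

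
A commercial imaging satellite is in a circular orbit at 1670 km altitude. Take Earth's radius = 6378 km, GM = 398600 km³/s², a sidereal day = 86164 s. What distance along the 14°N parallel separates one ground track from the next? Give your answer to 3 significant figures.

Semi-major axis a = 6378 + 1670 = 8048 km. Period T = 2π√(a³/μ) = 2π√(8048³/398600) = 7185.3 s = 119.75 min.
Node shift per orbit = (7185.3/86164) × 360° = 30.02°.
Equatorial spacing = 30.02 × 111.3 km/° = 3342 km.
At 14° latitude, spacing = 3342 × cos(14°) = 3243 km.

3240 km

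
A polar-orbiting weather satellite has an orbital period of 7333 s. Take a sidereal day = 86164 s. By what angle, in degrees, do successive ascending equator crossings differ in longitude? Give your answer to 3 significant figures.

During one orbit Earth rotates (7333.0 / 86164) × 360° = 30.64°.

30.6°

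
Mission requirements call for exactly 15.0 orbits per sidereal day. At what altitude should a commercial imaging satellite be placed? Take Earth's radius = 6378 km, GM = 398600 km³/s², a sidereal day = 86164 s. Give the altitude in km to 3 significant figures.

554 km

Required period T = 86164 / 15.0 = 5744.3 s.
From T = 2π√(a³/μ): a = (μ T²/4π²)^(1/3) = (398600 × 5744.3² / 4π²)^(1/3) = 6932 km.
Altitude h = a − R = 6932 − 6378 = 554 km.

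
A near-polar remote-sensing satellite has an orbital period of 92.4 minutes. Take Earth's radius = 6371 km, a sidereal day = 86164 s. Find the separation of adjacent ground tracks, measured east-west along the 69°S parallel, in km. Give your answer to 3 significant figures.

923 km

T = 92.4 min = 5544.0 s.
Node shift per orbit = (5544.0/86164) × 360° = 23.16°.
Equatorial spacing = 23.16 × 111.2 km/° = 2576 km.
At 69° latitude, spacing = 2576 × cos(69°) = 923 km.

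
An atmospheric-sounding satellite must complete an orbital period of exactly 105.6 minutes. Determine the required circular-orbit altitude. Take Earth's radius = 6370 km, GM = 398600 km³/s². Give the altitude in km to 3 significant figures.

1030 km

T = 105.6 min = 6336.0 s.
From T = 2π√(a³/μ): a = (μ T²/4π²)^(1/3) = (398600 × 6336.0² / 4π²)^(1/3) = 7401 km.
Altitude h = a − R = 7401 − 6370 = 1031 km.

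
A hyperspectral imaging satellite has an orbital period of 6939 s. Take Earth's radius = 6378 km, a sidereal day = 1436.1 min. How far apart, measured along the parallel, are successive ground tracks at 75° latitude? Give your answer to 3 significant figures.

Node shift per orbit = (6939.0/86166) × 360° = 28.99°.
Equatorial spacing = 28.99 × 111.3 km/° = 3227 km.
At 75° latitude, spacing = 3227 × cos(75°) = 835 km.

835 km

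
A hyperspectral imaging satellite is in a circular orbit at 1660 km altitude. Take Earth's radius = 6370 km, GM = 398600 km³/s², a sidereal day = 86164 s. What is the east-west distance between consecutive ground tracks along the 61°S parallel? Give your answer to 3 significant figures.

Semi-major axis a = 6370 + 1660 = 8030 km. Period T = 2π√(a³/μ) = 2π√(8030³/398600) = 7161.2 s = 119.35 min.
Node shift per orbit = (7161.2/86164) × 360° = 29.92°.
Equatorial spacing = 29.92 × 111.2 km/° = 3326 km.
At 61° latitude, spacing = 3326 × cos(61°) = 1613 km.

1610 km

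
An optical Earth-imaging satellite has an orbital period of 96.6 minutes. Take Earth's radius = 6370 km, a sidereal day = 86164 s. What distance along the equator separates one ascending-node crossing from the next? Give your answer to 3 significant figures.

T = 96.6 min = 5796.0 s.
During one orbit Earth rotates (5796.0 / 86164) × 360° = 24.22°.
At the equator that is 24.22° × (2π·6370/360) km/° = 24.22 × 111.2 = 2692 km.

2690 km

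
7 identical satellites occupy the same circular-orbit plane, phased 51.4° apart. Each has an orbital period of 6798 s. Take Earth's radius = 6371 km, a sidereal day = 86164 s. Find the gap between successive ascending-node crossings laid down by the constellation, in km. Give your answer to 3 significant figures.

451 km

Single-satellite node shift = (6798.0/86164) × 360° = 28.40°.
With 7 satellites evenly phased, successive equator crossings are 28.40/7 = 4.058° apart.
That is 4.058 × 111.2 = 451 km at the equator.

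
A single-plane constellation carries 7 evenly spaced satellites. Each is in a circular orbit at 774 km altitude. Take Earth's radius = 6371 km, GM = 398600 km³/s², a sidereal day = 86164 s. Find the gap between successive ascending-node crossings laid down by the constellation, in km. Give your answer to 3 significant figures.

Semi-major axis a = 6371 + 774 = 7145 km. Period T = 2π√(a³/μ) = 2π√(7145³/398600) = 6010.6 s = 100.18 min.
Single-satellite node shift = (6010.6/86164) × 360° = 25.11°.
With 7 satellites evenly phased, successive equator crossings are 25.11/7 = 3.588° apart.
That is 3.588 × 111.2 = 399 km at the equator.

399 km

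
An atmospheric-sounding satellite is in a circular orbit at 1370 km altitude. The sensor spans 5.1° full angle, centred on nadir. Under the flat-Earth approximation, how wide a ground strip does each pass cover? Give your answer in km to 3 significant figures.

Half-angle = 5.1°/2 = 2.55°.
Swath width ≈ 2h·tan(θ/2) = 2 × 1370 × tan(2.55°) = 122.0 km.

122 km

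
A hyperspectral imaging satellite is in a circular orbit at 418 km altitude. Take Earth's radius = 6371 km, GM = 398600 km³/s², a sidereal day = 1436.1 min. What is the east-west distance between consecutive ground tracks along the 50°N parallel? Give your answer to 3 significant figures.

Semi-major axis a = 6371 + 418 = 6789 km. Period T = 2π√(a³/μ) = 2π√(6789³/398600) = 5567.0 s = 92.78 min.
Node shift per orbit = (5567.0/86166) × 360° = 23.26°.
Equatorial spacing = 23.26 × 111.2 km/° = 2586 km.
At 50° latitude, spacing = 2586 × cos(50°) = 1662 km.

1660 km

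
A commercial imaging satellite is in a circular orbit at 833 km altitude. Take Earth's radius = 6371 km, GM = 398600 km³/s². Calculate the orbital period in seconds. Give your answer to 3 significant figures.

Semi-major axis a = 6371 + 833 = 7204 km. Period T = 2π√(a³/μ) = 2π√(7204³/398600) = 6085.2 s = 101.42 min.

6090 seconds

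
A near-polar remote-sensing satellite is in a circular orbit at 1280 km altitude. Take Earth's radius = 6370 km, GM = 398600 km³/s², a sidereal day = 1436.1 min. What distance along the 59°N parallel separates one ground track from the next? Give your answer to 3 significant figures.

Semi-major axis a = 6370 + 1280 = 7650 km. Period T = 2π√(a³/μ) = 2π√(7650³/398600) = 6658.9 s = 110.98 min.
Node shift per orbit = (6658.9/86166) × 360° = 27.82°.
Equatorial spacing = 27.82 × 111.2 km/° = 3093 km.
At 59° latitude, spacing = 3093 × cos(59°) = 1593 km.

1590 km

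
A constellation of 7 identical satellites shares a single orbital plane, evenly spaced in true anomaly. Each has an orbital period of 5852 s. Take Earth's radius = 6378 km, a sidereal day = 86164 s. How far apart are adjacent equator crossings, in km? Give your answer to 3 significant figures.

Single-satellite node shift = (5852.0/86164) × 360° = 24.45°.
With 7 satellites evenly phased, successive equator crossings are 24.45/7 = 3.493° apart.
That is 3.493 × 111.3 = 389 km at the equator.

389 km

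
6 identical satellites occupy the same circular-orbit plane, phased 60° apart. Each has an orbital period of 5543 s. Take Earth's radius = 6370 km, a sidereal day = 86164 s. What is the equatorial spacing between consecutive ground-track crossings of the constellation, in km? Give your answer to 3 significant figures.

429 km

Single-satellite node shift = (5543.0/86164) × 360° = 23.16°.
With 6 satellites evenly phased, successive equator crossings are 23.16/6 = 3.860° apart.
That is 3.860 × 111.2 = 429 km at the equator.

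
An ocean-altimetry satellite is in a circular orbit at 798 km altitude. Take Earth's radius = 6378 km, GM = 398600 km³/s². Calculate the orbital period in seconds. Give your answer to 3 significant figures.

Semi-major axis a = 6378 + 798 = 7176 km. Period T = 2π√(a³/μ) = 2π√(7176³/398600) = 6049.7 s = 100.83 min.

6050 seconds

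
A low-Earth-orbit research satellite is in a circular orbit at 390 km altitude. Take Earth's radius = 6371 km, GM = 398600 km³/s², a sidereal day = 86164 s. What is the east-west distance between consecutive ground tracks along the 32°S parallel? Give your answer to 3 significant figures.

2180 km

Semi-major axis a = 6371 + 390 = 6761 km. Period T = 2π√(a³/μ) = 2π√(6761³/398600) = 5532.6 s = 92.21 min.
Node shift per orbit = (5532.6/86164) × 360° = 23.12°.
Equatorial spacing = 23.12 × 111.2 km/° = 2570 km.
At 32° latitude, spacing = 2570 × cos(32°) = 2180 km.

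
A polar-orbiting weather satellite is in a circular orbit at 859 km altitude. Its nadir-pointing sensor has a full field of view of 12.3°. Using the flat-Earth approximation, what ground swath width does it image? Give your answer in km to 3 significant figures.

Half-angle = 12.3°/2 = 6.15°.
Swath width ≈ 2h·tan(θ/2) = 2 × 859 × tan(6.15°) = 185.1 km.

185 km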